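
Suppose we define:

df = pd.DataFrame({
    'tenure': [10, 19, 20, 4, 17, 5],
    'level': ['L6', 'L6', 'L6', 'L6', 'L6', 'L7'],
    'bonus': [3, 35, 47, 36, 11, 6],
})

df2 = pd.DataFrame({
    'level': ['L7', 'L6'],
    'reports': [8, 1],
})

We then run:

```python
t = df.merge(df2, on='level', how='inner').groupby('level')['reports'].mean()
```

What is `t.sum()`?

9.0

merge on 'level' (how='inner') → 6 rows:
   tenure level  bonus  reports
0      10    L6      3        1
1      19    L6     35        1
2      20    L6     47        1
3       4    L6     36        1
4      17    L6     11        1
5       5    L7      6        8
group by level, mean of reports:
level
L6    1.0
L7    8.0
Name: reports, dtype: float64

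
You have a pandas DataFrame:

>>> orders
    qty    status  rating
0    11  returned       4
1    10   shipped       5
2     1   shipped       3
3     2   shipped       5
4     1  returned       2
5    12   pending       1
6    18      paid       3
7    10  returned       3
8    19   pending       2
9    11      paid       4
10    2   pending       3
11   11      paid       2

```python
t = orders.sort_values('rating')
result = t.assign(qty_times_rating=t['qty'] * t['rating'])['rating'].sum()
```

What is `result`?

37

sort by rating:
    qty    status  rating
5    12   pending       1
4     1  returned       2
8    19   pending       2
11   11      paid       2
2     1   shipped       3
6    18      paid       3
7    10  returned       3
10    2   pending       3
0    11  returned       4
9    11      paid       4
1    10   shipped       5
3     2   shipped       5
add column qty_times_rating = t['qty'] * t['rating']:
    qty    status  rating  qty_times_rating
5    12   pending       1                12
4     1  returned       2                 2
8    19   pending       2                38
11   11      paid       2                22
2     1   shipped       3                 3
6    18      paid       3                54
7    10  returned       3                30
10    2   pending       3                 6
0    11  returned       4                44
9    11      paid       4                44
1    10   shipped       5                50
3     2   shipped       5                10
Finally, sum of column 'rating' = 37.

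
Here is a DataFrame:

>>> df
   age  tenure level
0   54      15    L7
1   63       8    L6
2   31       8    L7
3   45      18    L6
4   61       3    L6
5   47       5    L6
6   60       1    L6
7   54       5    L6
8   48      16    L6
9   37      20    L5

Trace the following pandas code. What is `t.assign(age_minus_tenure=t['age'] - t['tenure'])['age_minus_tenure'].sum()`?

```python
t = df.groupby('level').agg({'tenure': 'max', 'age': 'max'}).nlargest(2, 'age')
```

84

group by level: max(tenure), max(age):
       tenure  age
level             
L5         20   37
L6         18   63
L7         15   54
take 2 rows with largest age:
       tenure  age
level             
L6         18   63
L7         15   54
add column age_minus_tenure = t['age'] - t['tenure']:
       tenure  age  age_minus_tenure
level                               
L6         18   63                45
L7         15   54                39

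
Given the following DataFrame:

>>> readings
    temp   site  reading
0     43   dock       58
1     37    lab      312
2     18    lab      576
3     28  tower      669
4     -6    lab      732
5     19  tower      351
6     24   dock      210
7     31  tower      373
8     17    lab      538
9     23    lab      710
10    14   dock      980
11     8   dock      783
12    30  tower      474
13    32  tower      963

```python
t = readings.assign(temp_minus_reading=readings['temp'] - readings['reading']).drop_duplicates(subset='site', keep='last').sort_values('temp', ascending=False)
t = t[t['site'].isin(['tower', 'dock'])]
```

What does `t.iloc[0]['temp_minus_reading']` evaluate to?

-931

add column temp_minus_reading = readings['temp'] - readings['reading']:
    temp   site  reading  temp_minus_reading
0     43   dock       58                 -15
1     37    lab      312                -275
2     18    lab      576                -558
3     28  tower      669                -641
4     -6    lab      732                -738
5     19  tower      351                -332
6     24   dock      210                -186
7     31  tower      373                -342
8     17    lab      538                -521
9     23    lab      710                -687
10    14   dock      980                -966
11     8   dock      783                -775
12    30  tower      474                -444
13    32  tower      963                -931
drop duplicate site (keep=last):
    temp   site  reading  temp_minus_reading
9     23    lab      710                -687
11     8   dock      783                -775
13    32  tower      963                -931
sort by temp descending:
    temp   site  reading  temp_minus_reading
13    32  tower      963                -931
9     23    lab      710                -687
11     8   dock      783                -775
filter rows where site in ['tower', 'dock']:
    temp   site  reading  temp_minus_reading
13    32  tower      963                -931
11     8   dock      783                -775
Finally, value at position 0, column 'temp_minus_reading' = -931.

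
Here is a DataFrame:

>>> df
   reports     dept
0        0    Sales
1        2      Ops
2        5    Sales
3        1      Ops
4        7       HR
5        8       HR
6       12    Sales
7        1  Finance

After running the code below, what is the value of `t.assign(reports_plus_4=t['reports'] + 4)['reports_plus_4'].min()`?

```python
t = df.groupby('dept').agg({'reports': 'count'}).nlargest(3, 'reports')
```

group by dept, count of reports:
         reports
dept            
Finance        1
HR             2
Ops            2
Sales          3
take 3 rows with largest reports:
       reports
dept          
Sales        3
HR           2
Ops          2
add column reports_plus_4 = t['reports'] + 4:
       reports  reports_plus_4
dept                          
Sales        3               7
HR           2               6
Ops          2               6
So min() = 6.

6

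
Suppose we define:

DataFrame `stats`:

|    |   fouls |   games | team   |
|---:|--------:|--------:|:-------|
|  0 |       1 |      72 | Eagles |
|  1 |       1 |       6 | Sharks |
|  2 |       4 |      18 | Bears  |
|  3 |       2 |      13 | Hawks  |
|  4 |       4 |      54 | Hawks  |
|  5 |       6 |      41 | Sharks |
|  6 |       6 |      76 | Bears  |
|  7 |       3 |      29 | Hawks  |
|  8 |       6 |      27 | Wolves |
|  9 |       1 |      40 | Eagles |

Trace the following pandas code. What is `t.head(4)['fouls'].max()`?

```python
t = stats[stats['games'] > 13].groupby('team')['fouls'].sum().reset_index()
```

10

filter rows where games > 13:
   fouls  games    team
0      1     72  Eagles
2      4     18   Bears
4      4     54   Hawks
5      6     41  Sharks
6      6     76   Bears
7      3     29   Hawks
8      6     27  Wolves
9      1     40  Eagles
group by team, sum of fouls:
team
Bears     10
Eagles     2
Hawks      7
Sharks     6
Wolves     6
Name: fouls, dtype: int64
reset_index():
     team  fouls
0   Bears     10
1  Eagles      2
2   Hawks      7
3  Sharks      6
4  Wolves      6
take first 4 rows:
     team  fouls
0   Bears     10
1  Eagles      2
2   Hawks      7
3  Sharks      6
max of column 'fouls' → 10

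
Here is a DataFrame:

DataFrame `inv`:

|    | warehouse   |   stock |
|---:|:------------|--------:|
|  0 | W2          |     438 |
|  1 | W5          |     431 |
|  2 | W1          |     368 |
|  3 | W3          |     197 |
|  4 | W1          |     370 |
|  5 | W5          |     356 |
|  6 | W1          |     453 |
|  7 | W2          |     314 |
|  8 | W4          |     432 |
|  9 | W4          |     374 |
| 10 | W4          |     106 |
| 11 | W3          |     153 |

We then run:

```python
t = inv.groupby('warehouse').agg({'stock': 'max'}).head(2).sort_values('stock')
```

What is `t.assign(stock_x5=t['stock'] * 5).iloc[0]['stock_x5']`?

2190

group by warehouse, max of stock:
           stock
warehouse       
W1           453
W2           438
W3           197
W4           432
W5           431
take first 2 rows:
           stock
warehouse       
W1           453
W2           438
sort by stock:
           stock
warehouse       
W2           438
W1           453
add column stock_x5 = t['stock'] * 5:
           stock  stock_x5
warehouse                 
W2           438      2190
W1           453      2265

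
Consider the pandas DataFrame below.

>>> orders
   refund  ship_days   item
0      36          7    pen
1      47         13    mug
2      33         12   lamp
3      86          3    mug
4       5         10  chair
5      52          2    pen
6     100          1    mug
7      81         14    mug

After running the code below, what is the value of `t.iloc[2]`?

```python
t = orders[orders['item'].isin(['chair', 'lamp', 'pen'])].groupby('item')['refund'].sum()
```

filter rows where item in ['chair', 'lamp', 'pen']:
   refund  ship_days   item
0      36          7    pen
2      33         12   lamp
4       5         10  chair
5      52          2    pen
group by item, sum of refund:
item
chair     5
lamp     33
pen      88
Name: refund, dtype: int64

88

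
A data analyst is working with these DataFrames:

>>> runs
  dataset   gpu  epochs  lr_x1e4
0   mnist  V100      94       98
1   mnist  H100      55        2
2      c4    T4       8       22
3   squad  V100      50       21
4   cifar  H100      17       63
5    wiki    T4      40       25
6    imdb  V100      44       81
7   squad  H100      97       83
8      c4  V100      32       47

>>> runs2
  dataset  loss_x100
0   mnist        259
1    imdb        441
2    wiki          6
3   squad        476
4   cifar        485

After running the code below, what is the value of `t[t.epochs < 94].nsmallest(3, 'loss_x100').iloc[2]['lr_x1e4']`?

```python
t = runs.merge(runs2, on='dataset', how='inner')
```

81

merge on 'dataset' (how='inner') → 7 rows:
  dataset   gpu  epochs  lr_x1e4  loss_x100
0   mnist  V100      94       98        259
1   mnist  H100      55        2        259
2   squad  V100      50       21        476
3   cifar  H100      17       63        485
4    wiki    T4      40       25          6
5    imdb  V100      44       81        441
6   squad  H100      97       83        476
filter rows where epochs < 94:
  dataset   gpu  epochs  lr_x1e4  loss_x100
1   mnist  H100      55        2        259
2   squad  V100      50       21        476
3   cifar  H100      17       63        485
4    wiki    T4      40       25          6
5    imdb  V100      44       81        441
take 3 rows with smallest loss_x100:
  dataset   gpu  epochs  lr_x1e4  loss_x100
4    wiki    T4      40       25          6
1   mnist  H100      55        2        259
5    imdb  V100      44       81        441
Hence 81.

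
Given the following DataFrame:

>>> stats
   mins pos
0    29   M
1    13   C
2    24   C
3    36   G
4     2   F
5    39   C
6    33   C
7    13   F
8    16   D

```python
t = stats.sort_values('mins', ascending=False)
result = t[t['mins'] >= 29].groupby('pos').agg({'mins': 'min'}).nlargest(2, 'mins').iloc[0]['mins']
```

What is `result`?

sort by mins descending:
   mins pos
5    39   C
3    36   G
6    33   C
0    29   M
2    24   C
8    16   D
1    13   C
7    13   F
4     2   F
filter rows where mins >= 29:
   mins pos
5    39   C
3    36   G
6    33   C
0    29   M
group by pos, min of mins:
     mins
pos      
C      33
G      36
M      29
take 2 rows with largest mins:
     mins
pos      
G      36
C      33

36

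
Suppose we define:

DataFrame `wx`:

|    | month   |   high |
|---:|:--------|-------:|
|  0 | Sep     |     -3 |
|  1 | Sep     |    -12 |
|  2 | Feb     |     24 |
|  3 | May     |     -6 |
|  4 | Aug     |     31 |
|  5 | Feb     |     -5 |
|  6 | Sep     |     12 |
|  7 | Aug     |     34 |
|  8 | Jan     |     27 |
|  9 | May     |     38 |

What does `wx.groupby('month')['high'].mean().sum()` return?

84.0

group by month, mean of high:
month
Aug    32.5
Feb     9.5
Jan    27.0
May    16.0
Sep    -1.0
Name: high, dtype: float64
Taking the sum of the resulting series gives 84.0.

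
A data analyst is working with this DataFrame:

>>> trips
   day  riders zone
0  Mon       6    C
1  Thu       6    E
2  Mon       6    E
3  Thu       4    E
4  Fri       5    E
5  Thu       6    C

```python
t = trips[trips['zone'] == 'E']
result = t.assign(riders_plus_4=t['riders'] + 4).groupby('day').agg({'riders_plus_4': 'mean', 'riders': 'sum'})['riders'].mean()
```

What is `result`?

filter rows where zone == 'E':
   day  riders zone
1  Thu       6    E
2  Mon       6    E
3  Thu       4    E
4  Fri       5    E
add column riders_plus_4 = t['riders'] + 4:
   day  riders zone  riders_plus_4
1  Thu       6    E             10
2  Mon       6    E             10
3  Thu       4    E              8
4  Fri       5    E              9
group by day: mean(riders_plus_4), sum(riders):
     riders_plus_4  riders
day                       
Fri            9.0       5
Mon           10.0       6
Thu            9.0      10

7.0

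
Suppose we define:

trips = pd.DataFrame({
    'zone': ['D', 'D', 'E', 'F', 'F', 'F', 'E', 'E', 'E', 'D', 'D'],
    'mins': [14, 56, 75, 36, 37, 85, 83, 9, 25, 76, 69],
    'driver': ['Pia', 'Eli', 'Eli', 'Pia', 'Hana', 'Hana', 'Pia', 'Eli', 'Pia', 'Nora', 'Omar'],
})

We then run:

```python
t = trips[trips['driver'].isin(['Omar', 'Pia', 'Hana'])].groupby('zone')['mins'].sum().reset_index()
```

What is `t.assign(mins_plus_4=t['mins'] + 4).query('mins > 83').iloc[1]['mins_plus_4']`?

filter rows where driver in ['Omar', 'Pia', 'Hana']:
   zone  mins driver
0     D    14    Pia
3     F    36    Pia
4     F    37   Hana
5     F    85   Hana
6     E    83    Pia
8     E    25    Pia
10    D    69   Omar
group by zone, sum of mins:
zone
D     83
E    108
F    158
Name: mins, dtype: int64
reset_index():
  zone  mins
0    D    83
1    E   108
2    F   158
add column mins_plus_4 = t['mins'] + 4:
  zone  mins  mins_plus_4
0    D    83           87
1    E   108          112
2    F   158          162
filter rows where mins > 83:
  zone  mins  mins_plus_4
1    E   108          112
2    F   158          162
value at position 1, column 'mins_plus_4' → 162

162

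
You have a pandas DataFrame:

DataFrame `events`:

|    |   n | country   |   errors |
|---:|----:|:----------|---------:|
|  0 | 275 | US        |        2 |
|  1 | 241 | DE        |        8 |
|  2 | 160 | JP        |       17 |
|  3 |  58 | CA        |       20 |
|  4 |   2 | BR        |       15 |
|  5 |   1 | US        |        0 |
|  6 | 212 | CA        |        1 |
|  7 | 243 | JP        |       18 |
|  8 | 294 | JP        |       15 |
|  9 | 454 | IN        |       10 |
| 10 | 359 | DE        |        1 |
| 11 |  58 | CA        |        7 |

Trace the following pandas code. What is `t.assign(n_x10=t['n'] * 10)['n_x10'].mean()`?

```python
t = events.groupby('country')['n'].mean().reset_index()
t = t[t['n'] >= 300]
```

group by country, mean of n:
country
BR      2.000000
CA    109.333333
DE    300.000000
IN    454.000000
JP    232.333333
US    138.000000
Name: n, dtype: float64
reset_index():
  country           n
0      BR    2.000000
1      CA  109.333333
2      DE  300.000000
3      IN  454.000000
4      JP  232.333333
5      US  138.000000
filter rows where n >= 300:
  country      n
2      DE  300.0
3      IN  454.0
add column n_x10 = t['n'] * 10:
  country      n   n_x10
2      DE  300.0  3000.0
3      IN  454.0  4540.0
So mean() = 3770.0.

3770.0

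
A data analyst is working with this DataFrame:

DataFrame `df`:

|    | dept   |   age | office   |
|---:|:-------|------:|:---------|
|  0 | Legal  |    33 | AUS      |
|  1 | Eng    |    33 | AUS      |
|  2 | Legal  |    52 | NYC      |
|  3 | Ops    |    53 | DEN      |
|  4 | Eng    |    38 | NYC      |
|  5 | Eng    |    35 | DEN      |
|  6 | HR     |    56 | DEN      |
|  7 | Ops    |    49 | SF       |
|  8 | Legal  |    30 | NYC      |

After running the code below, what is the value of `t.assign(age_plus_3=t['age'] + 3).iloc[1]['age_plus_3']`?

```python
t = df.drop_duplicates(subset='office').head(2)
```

drop duplicate office (keep=first):
    dept  age office
0  Legal   33    AUS
2  Legal   52    NYC
3    Ops   53    DEN
7    Ops   49     SF
take first 2 rows:
    dept  age office
0  Legal   33    AUS
2  Legal   52    NYC
add column age_plus_3 = t['age'] + 3:
    dept  age office  age_plus_3
0  Legal   33    AUS          36
2  Legal   52    NYC          55
value at position 1, column 'age_plus_3' → 55

55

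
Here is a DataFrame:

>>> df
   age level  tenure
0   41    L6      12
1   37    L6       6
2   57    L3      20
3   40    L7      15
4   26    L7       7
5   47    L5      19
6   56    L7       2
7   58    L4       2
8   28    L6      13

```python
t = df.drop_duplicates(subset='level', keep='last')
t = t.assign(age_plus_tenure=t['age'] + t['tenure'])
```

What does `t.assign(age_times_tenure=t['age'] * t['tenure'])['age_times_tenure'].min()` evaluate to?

drop duplicate level (keep=last):
   age level  tenure
2   57    L3      20
5   47    L5      19
6   56    L7       2
7   58    L4       2
8   28    L6      13
add column age_plus_tenure = t['age'] + t['tenure']:
   age level  tenure  age_plus_tenure
2   57    L3      20               77
5   47    L5      19               66
6   56    L7       2               58
7   58    L4       2               60
8   28    L6      13               41
add column age_times_tenure = t['age'] * t['tenure']:
   age level  tenure  age_plus_tenure  age_times_tenure
2   57    L3      20               77              1140
5   47    L5      19               66               893
6   56    L7       2               58               112
7   58    L4       2               60               116
8   28    L6      13               41               364
Reading off the min of column 'age_times_tenure', we get 112.

112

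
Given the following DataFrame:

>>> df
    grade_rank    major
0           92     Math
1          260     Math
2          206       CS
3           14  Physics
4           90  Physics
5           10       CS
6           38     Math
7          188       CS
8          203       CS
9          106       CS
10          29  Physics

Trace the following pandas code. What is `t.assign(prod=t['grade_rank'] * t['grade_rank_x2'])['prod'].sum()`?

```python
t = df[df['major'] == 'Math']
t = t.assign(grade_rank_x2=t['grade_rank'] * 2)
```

155016

filter rows where major == 'Math':
   grade_rank major
0          92  Math
1         260  Math
6          38  Math
add column grade_rank_x2 = t['grade_rank'] * 2:
   grade_rank major  grade_rank_x2
0          92  Math            184
1         260  Math            520
6          38  Math             76
add column prod = t['grade_rank'] * t['grade_rank_x2']:
   grade_rank major  grade_rank_x2    prod
0          92  Math            184   16928
1         260  Math            520  135200
6          38  Math             76    2888
Reading off the sum of column 'prod', we get 155016.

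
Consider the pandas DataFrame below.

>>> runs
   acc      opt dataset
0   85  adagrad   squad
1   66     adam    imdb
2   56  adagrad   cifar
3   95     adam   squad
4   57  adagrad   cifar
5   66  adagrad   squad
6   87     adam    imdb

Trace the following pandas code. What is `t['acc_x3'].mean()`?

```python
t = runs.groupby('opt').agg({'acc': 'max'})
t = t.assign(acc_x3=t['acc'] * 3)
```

group by opt, max of acc:
         acc
opt         
adagrad   85
adam      95
add column acc_x3 = t['acc'] * 3:
         acc  acc_x3
opt                 
adagrad   85     255
adam      95     285
Finally, mean of column 'acc_x3' = 270.0.

270.0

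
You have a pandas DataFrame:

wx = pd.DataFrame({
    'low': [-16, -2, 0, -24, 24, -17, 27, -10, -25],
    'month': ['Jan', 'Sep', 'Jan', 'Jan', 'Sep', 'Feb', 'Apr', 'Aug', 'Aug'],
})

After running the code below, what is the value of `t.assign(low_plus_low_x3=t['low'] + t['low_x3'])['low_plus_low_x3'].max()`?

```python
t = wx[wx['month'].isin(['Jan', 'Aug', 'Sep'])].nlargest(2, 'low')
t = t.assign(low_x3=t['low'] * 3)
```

96

filter rows where month in ['Jan', 'Aug', 'Sep']:
   low month
0  -16   Jan
1   -2   Sep
2    0   Jan
3  -24   Jan
4   24   Sep
7  -10   Aug
8  -25   Aug
take 2 rows with largest low:
   low month
4   24   Sep
2    0   Jan
add column low_x3 = t['low'] * 3:
   low month  low_x3
4   24   Sep      72
2    0   Jan       0
add column low_plus_low_x3 = t['low'] + t['low_x3']:
   low month  low_x3  low_plus_low_x3
4   24   Sep      72               96
2    0   Jan       0                0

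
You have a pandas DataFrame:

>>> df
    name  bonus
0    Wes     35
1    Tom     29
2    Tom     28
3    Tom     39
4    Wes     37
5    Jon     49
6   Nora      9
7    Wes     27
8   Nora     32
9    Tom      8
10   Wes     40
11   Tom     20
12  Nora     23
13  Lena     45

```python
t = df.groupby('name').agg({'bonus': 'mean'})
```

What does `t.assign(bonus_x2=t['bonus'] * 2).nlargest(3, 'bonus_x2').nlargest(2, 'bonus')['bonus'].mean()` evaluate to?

47.0

group by name, mean of bonus:
          bonus
name           
Jon   49.000000
Lena  45.000000
Nora  21.333333
Tom   24.800000
Wes   34.750000
add column bonus_x2 = t['bonus'] * 2:
          bonus   bonus_x2
name                      
Jon   49.000000  98.000000
Lena  45.000000  90.000000
Nora  21.333333  42.666667
Tom   24.800000  49.600000
Wes   34.750000  69.500000
take 3 rows with largest bonus_x2:
      bonus  bonus_x2
name                 
Jon   49.00      98.0
Lena  45.00      90.0
Wes   34.75      69.5
take 2 rows with largest bonus:
      bonus  bonus_x2
name                 
Jon    49.0      98.0
Lena   45.0      90.0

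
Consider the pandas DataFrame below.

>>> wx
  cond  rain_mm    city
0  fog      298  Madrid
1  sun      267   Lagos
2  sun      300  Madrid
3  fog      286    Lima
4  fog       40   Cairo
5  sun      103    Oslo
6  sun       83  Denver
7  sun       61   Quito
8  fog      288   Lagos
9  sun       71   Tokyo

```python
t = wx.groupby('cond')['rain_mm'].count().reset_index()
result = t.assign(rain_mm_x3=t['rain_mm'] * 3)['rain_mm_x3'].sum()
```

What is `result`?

group by cond, count of rain_mm:
cond
fog    4
sun    6
Name: rain_mm, dtype: int64
reset_index():
  cond  rain_mm
0  fog        4
1  sun        6
add column rain_mm_x3 = t['rain_mm'] * 3:
  cond  rain_mm  rain_mm_x3
0  fog        4          12
1  sun        6          18
Taking the sum of column 'rain_mm_x3' gives 30.

30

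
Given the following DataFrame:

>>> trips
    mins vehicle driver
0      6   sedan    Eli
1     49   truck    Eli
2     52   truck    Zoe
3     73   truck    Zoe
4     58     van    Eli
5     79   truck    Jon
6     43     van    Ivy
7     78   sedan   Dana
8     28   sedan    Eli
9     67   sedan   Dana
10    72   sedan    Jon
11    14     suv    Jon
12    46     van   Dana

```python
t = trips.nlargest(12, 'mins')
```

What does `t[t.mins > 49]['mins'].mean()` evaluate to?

68.4285714286

take 12 rows with largest mins:
    mins vehicle driver
5     79   truck    Jon
7     78   sedan   Dana
3     73   truck    Zoe
10    72   sedan    Jon
9     67   sedan   Dana
4     58     van    Eli
2     52   truck    Zoe
1     49   truck    Eli
12    46     van   Dana
6     43     van    Ivy
8     28   sedan    Eli
11    14     suv    Jon
filter rows where mins > 49:
    mins vehicle driver
5     79   truck    Jon
7     78   sedan   Dana
3     73   truck    Zoe
10    72   sedan    Jon
9     67   sedan   Dana
4     58     van    Eli
2     52   truck    Zoe
Hence 68.4285714286.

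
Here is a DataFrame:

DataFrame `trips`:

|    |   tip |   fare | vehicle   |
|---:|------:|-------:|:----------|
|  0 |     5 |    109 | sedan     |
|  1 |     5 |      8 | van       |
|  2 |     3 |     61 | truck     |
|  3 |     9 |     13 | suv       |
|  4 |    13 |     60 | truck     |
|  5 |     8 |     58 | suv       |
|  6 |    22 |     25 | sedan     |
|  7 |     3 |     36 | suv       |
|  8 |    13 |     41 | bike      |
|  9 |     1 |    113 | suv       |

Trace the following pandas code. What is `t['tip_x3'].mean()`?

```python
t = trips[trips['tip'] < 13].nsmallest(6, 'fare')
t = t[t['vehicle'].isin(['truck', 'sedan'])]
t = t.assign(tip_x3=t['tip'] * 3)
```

12.0

filter rows where tip < 13:
   tip  fare vehicle
0    5   109   sedan
1    5     8     van
2    3    61   truck
3    9    13     suv
5    8    58     suv
7    3    36     suv
9    1   113     suv
take 6 rows with smallest fare:
   tip  fare vehicle
1    5     8     van
3    9    13     suv
7    3    36     suv
5    8    58     suv
2    3    61   truck
0    5   109   sedan
filter rows where vehicle in ['truck', 'sedan']:
   tip  fare vehicle
2    3    61   truck
0    5   109   sedan
add column tip_x3 = t['tip'] * 3:
   tip  fare vehicle  tip_x3
2    3    61   truck       9
0    5   109   sedan      15
The mean of column 'tip_x3' is 12.0.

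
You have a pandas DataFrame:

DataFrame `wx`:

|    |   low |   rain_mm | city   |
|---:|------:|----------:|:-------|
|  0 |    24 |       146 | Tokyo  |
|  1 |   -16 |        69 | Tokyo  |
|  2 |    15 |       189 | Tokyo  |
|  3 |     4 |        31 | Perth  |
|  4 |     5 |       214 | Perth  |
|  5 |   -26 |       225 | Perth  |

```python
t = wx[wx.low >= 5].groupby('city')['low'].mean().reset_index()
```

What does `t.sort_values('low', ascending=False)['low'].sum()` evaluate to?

24.5

filter rows where low >= 5:
   low  rain_mm   city
0   24      146  Tokyo
2   15      189  Tokyo
4    5      214  Perth
group by city, mean of low:
city
Perth     5.0
Tokyo    19.5
Name: low, dtype: float64
reset_index():
    city   low
0  Perth   5.0
1  Tokyo  19.5
sort by low descending:
    city   low
1  Tokyo  19.5
0  Perth   5.0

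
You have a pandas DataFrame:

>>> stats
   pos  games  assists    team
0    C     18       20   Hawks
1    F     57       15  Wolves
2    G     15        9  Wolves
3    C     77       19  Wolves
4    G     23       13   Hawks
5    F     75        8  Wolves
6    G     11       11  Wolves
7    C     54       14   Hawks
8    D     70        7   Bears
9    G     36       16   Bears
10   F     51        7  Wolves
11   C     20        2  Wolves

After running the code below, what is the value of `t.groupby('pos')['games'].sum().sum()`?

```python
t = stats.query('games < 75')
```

filter rows where games < 75:
   pos  games  assists    team
0    C     18       20   Hawks
1    F     57       15  Wolves
2    G     15        9  Wolves
4    G     23       13   Hawks
6    G     11       11  Wolves
7    C     54       14   Hawks
8    D     70        7   Bears
9    G     36       16   Bears
10   F     51        7  Wolves
11   C     20        2  Wolves
group by pos, sum of games:
pos
C     92
D     70
F    108
G     85
Name: games, dtype: int64
The sum of the resulting series is 355.

355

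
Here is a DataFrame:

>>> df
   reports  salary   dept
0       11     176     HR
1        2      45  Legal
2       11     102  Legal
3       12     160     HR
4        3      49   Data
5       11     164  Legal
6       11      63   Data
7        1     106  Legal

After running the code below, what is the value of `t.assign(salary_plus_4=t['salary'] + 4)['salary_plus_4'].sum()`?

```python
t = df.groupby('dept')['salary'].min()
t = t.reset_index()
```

266

group by dept, min of salary:
dept
Data      49
HR       160
Legal     45
Name: salary, dtype: int64
reset_index():
    dept  salary
0   Data      49
1     HR     160
2  Legal      45
add column salary_plus_4 = t['salary'] + 4:
    dept  salary  salary_plus_4
0   Data      49             53
1     HR     160            164
2  Legal      45             49
Hence 266.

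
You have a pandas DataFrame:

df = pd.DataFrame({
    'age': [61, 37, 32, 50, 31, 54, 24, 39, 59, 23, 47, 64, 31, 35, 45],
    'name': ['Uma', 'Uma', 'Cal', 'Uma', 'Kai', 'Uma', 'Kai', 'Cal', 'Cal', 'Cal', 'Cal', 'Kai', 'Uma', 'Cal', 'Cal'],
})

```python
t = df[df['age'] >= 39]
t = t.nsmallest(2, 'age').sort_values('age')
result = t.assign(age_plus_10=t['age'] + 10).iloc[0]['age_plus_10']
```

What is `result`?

filter rows where age >= 39:
    age name
0    61  Uma
3    50  Uma
5    54  Uma
7    39  Cal
8    59  Cal
10   47  Cal
11   64  Kai
14   45  Cal
take 2 rows with smallest age:
    age name
7    39  Cal
14   45  Cal
sort by age:
    age name
7    39  Cal
14   45  Cal
add column age_plus_10 = t['age'] + 10:
    age name  age_plus_10
7    39  Cal           49
14   45  Cal           55
Taking the value at position 0, column 'age_plus_10' gives 49.

49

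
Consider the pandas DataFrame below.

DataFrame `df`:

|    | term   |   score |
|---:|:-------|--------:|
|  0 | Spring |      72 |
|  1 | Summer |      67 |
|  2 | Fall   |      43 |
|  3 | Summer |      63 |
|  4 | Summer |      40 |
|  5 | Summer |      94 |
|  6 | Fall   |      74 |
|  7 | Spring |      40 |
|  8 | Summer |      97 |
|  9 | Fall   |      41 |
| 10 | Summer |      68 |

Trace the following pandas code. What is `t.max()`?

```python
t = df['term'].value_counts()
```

6

value_counts of term:
term
Summer    6
Fall      3
Spring    2
Name: count, dtype: int64
The max of the resulting series is 6.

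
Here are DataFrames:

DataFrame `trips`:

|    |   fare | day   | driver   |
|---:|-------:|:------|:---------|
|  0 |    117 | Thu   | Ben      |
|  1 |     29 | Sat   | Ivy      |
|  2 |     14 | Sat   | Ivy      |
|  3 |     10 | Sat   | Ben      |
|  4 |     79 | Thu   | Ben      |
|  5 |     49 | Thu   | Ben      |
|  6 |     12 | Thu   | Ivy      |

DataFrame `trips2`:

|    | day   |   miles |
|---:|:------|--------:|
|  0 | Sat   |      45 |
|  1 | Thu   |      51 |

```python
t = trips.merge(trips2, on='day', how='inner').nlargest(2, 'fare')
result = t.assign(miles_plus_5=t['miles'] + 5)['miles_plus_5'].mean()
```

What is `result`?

56.0

merge on 'day' (how='inner') → 7 rows:
   fare  day driver  miles
0   117  Thu    Ben     51
1    29  Sat    Ivy     45
2    14  Sat    Ivy     45
3    10  Sat    Ben     45
4    79  Thu    Ben     51
5    49  Thu    Ben     51
6    12  Thu    Ivy     51
take 2 rows with largest fare:
   fare  day driver  miles
0   117  Thu    Ben     51
4    79  Thu    Ben     51
add column miles_plus_5 = t['miles'] + 5:
   fare  day driver  miles  miles_plus_5
0   117  Thu    Ben     51            56
4    79  Thu    Ben     51            56
So mean() = 56.0.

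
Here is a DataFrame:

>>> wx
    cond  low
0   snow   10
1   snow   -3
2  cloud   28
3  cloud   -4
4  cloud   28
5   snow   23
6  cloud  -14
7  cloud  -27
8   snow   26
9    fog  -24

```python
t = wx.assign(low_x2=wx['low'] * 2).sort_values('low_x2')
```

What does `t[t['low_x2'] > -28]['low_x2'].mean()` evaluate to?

30.8571428571

add column low_x2 = wx['low'] * 2:
    cond  low  low_x2
0   snow   10      20
1   snow   -3      -6
2  cloud   28      56
3  cloud   -4      -8
4  cloud   28      56
5   snow   23      46
6  cloud  -14     -28
7  cloud  -27     -54
8   snow   26      52
9    fog  -24     -48
sort by low_x2:
    cond  low  low_x2
7  cloud  -27     -54
9    fog  -24     -48
6  cloud  -14     -28
3  cloud   -4      -8
1   snow   -3      -6
0   snow   10      20
5   snow   23      46
8   snow   26      52
2  cloud   28      56
4  cloud   28      56
filter rows where low_x2 > -28:
    cond  low  low_x2
3  cloud   -4      -8
1   snow   -3      -6
0   snow   10      20
5   snow   23      46
8   snow   26      52
2  cloud   28      56
4  cloud   28      56
So mean() = 30.8571428571.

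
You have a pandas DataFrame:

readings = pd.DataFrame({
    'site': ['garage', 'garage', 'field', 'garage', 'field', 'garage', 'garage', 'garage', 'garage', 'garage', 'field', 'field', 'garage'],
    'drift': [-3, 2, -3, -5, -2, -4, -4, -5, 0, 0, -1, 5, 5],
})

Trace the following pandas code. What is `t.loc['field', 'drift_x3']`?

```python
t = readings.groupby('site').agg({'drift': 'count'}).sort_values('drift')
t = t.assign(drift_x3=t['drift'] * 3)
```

12

group by site, count of drift:
        drift
site         
field       4
garage      9
sort by drift:
        drift
site         
field       4
garage      9
add column drift_x3 = t['drift'] * 3:
        drift  drift_x3
site                   
field       4        12
garage      9        27
The value at row 'field', column 'drift_x3' is 12.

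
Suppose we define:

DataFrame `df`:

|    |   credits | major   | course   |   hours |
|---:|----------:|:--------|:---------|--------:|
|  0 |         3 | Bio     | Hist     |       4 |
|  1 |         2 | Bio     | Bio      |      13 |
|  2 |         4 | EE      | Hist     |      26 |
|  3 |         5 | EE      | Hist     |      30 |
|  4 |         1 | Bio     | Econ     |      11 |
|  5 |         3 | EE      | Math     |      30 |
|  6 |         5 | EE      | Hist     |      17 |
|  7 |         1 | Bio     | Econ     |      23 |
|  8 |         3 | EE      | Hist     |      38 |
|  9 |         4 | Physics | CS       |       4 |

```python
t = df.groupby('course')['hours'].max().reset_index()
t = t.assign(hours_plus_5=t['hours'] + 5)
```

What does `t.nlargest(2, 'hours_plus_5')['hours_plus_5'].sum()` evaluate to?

group by course, max of hours:
course
Bio     13
CS       4
Econ    23
Hist    38
Math    30
Name: hours, dtype: int64
reset_index():
  course  hours
0    Bio     13
1     CS      4
2   Econ     23
3   Hist     38
4   Math     30
add column hours_plus_5 = t['hours'] + 5:
  course  hours  hours_plus_5
0    Bio     13            18
1     CS      4             9
2   Econ     23            28
3   Hist     38            43
4   Math     30            35
take 2 rows with largest hours_plus_5:
  course  hours  hours_plus_5
3   Hist     38            43
4   Math     30            35
sum of column 'hours_plus_5' → 78

78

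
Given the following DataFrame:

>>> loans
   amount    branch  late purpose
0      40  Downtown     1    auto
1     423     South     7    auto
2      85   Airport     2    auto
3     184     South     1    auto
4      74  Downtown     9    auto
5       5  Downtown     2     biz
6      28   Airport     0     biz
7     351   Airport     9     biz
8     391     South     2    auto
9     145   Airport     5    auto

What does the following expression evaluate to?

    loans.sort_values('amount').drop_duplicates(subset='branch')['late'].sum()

sort by amount:
   amount    branch  late purpose
5       5  Downtown     2     biz
6      28   Airport     0     biz
0      40  Downtown     1    auto
4      74  Downtown     9    auto
2      85   Airport     2    auto
9     145   Airport     5    auto
3     184     South     1    auto
7     351   Airport     9     biz
8     391     South     2    auto
1     423     South     7    auto
drop duplicate branch (keep=first):
   amount    branch  late purpose
5       5  Downtown     2     biz
6      28   Airport     0     biz
3     184     South     1    auto
sum of column 'late' → 3

3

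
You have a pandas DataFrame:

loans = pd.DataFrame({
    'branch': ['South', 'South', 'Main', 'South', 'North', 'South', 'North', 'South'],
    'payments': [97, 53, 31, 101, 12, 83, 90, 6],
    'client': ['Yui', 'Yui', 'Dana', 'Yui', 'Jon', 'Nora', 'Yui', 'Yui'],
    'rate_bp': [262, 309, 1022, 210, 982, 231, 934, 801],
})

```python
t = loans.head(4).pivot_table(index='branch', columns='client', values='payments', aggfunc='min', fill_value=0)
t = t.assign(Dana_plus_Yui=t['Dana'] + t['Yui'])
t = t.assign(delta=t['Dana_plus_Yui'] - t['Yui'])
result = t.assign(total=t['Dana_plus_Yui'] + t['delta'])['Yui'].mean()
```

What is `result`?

take first 4 rows:
  branch  payments client  rate_bp
0  South        97    Yui      262
1  South        53    Yui      309
2   Main        31   Dana     1022
3  South       101    Yui      210
pivot: rows=branch, cols=client, min(payments):
client  Dana  Yui
branch           
Main      31    0
South      0   53
add column Dana_plus_Yui = t['Dana'] + t['Yui']:
client  Dana  Yui  Dana_plus_Yui
branch                          
Main      31    0             31
South      0   53             53
add column delta = t['Dana_plus_Yui'] - t['Yui']:
client  Dana  Yui  Dana_plus_Yui  delta
branch                                 
Main      31    0             31     31
South      0   53             53      0
add column total = t['Dana_plus_Yui'] + t['delta']:
client  Dana  Yui  Dana_plus_Yui  delta  total
branch                                        
Main      31    0             31     31     62
South      0   53             53      0     53
Reading off the mean of column 'Yui', we get 26.5.

26.5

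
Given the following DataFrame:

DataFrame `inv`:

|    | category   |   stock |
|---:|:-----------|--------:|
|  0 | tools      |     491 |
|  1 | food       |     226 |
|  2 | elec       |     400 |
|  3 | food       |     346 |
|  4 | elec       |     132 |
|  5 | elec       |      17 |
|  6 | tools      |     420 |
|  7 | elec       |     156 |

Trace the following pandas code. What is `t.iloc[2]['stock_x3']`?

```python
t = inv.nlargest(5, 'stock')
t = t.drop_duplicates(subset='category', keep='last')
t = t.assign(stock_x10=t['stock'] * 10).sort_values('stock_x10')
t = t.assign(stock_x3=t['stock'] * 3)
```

take 5 rows with largest stock:
  category  stock
0    tools    491
6    tools    420
2     elec    400
3     food    346
1     food    226
drop duplicate category (keep=last):
  category  stock
6    tools    420
2     elec    400
1     food    226
add column stock_x10 = t['stock'] * 10:
  category  stock  stock_x10
6    tools    420       4200
2     elec    400       4000
1     food    226       2260
sort by stock_x10:
  category  stock  stock_x10
1     food    226       2260
2     elec    400       4000
6    tools    420       4200
add column stock_x3 = t['stock'] * 3:
  category  stock  stock_x10  stock_x3
1     food    226       2260       678
2     elec    400       4000      1200
6    tools    420       4200      1260

1260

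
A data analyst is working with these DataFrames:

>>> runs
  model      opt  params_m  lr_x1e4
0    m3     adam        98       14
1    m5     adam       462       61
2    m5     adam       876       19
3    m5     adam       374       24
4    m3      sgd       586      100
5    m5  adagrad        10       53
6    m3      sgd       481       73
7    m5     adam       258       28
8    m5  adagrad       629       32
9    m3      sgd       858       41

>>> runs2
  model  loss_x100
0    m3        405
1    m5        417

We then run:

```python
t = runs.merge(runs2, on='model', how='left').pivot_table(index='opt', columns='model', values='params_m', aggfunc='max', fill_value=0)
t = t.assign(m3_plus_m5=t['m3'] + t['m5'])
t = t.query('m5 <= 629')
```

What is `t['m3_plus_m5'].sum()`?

1487

merge on 'model' (how='left') → 10 rows:
  model      opt  params_m  lr_x1e4  loss_x100
0    m3     adam        98       14        405
1    m5     adam       462       61        417
2    m5     adam       876       19        417
3    m5     adam       374       24        417
4    m3      sgd       586      100        405
5    m5  adagrad        10       53        417
6    m3      sgd       481       73        405
7    m5     adam       258       28        417
8    m5  adagrad       629       32        417
9    m3      sgd       858       41        405
pivot: rows=opt, cols=model, max(params_m):
model     m3   m5
opt              
adagrad    0  629
adam      98  876
sgd      858    0
add column m3_plus_m5 = t['m3'] + t['m5']:
model     m3   m5  m3_plus_m5
opt                          
adagrad    0  629         629
adam      98  876         974
sgd      858    0         858
filter rows where m5 <= 629:
model     m3   m5  m3_plus_m5
opt                          
adagrad    0  629         629
sgd      858    0         858
So sum() = 1487.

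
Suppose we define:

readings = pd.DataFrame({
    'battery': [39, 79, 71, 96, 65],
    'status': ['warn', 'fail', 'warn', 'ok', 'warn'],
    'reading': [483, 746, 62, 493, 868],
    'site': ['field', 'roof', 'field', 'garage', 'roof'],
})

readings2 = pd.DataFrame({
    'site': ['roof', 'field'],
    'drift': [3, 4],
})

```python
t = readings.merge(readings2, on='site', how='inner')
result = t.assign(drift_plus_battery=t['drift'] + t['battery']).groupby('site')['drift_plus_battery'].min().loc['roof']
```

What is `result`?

merge on 'site' (how='inner') → 4 rows:
   battery status  reading   site  drift
0       39   warn      483  field      4
1       79   fail      746   roof      3
2       71   warn       62  field      4
3       65   warn      868   roof      3
add column drift_plus_battery = t['drift'] + t['battery']:
   battery status  reading   site  drift  drift_plus_battery
0       39   warn      483  field      4                  43
1       79   fail      746   roof      3                  82
2       71   warn       62  field      4                  75
3       65   warn      868   roof      3                  68
group by site, min of drift_plus_battery:
site
field    43
roof     68
Name: drift_plus_battery, dtype: int64

68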